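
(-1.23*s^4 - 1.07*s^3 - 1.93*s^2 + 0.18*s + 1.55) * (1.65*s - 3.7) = -2.0295*s^5 + 2.7855*s^4 + 0.774500000000001*s^3 + 7.438*s^2 + 1.8915*s - 5.735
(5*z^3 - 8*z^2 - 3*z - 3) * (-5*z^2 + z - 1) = -25*z^5 + 45*z^4 + 2*z^3 + 20*z^2 + 3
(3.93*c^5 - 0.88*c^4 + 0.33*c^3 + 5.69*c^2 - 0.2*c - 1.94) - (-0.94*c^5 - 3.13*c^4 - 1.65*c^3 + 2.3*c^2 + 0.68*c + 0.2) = 4.87*c^5 + 2.25*c^4 + 1.98*c^3 + 3.39*c^2 - 0.88*c - 2.14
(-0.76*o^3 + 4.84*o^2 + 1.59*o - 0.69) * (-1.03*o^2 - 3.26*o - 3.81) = 0.7828*o^5 - 2.5076*o^4 - 14.5205*o^3 - 22.9131*o^2 - 3.8085*o + 2.6289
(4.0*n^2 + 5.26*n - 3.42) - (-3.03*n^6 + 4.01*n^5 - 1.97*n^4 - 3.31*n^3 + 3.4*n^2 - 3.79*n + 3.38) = 3.03*n^6 - 4.01*n^5 + 1.97*n^4 + 3.31*n^3 + 0.6*n^2 + 9.05*n - 6.8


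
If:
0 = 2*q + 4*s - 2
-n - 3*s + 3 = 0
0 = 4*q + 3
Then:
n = 3/8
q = -3/4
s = 7/8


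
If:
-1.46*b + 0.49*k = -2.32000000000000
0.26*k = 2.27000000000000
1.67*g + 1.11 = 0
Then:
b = 4.52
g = -0.66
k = 8.73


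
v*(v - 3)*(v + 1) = v^3 - 2*v^2 - 3*v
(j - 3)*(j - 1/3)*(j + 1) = j^3 - 7*j^2/3 - 7*j/3 + 1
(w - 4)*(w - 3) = w^2 - 7*w + 12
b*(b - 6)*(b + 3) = b^3 - 3*b^2 - 18*b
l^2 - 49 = (l - 7)*(l + 7)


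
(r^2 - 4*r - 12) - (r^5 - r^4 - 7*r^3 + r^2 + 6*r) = -r^5 + r^4 + 7*r^3 - 10*r - 12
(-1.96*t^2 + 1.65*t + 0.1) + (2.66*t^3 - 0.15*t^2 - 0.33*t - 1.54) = 2.66*t^3 - 2.11*t^2 + 1.32*t - 1.44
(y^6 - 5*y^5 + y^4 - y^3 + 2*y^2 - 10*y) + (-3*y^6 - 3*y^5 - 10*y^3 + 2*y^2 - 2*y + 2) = -2*y^6 - 8*y^5 + y^4 - 11*y^3 + 4*y^2 - 12*y + 2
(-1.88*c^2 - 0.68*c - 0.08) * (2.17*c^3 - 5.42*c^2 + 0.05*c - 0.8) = -4.0796*c^5 + 8.714*c^4 + 3.418*c^3 + 1.9036*c^2 + 0.54*c + 0.064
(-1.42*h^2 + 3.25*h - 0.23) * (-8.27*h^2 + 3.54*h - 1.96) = 11.7434*h^4 - 31.9043*h^3 + 16.1903*h^2 - 7.1842*h + 0.4508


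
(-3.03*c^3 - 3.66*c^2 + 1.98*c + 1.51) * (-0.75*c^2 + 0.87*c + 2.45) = 2.2725*c^5 + 0.1089*c^4 - 12.0927*c^3 - 8.3769*c^2 + 6.1647*c + 3.6995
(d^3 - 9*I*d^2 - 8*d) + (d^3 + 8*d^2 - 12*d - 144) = 2*d^3 + 8*d^2 - 9*I*d^2 - 20*d - 144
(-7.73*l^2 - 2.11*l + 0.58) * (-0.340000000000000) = 2.6282*l^2 + 0.7174*l - 0.1972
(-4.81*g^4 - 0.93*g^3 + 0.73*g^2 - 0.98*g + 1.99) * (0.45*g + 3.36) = -2.1645*g^5 - 16.5801*g^4 - 2.7963*g^3 + 2.0118*g^2 - 2.3973*g + 6.6864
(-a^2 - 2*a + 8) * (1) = -a^2 - 2*a + 8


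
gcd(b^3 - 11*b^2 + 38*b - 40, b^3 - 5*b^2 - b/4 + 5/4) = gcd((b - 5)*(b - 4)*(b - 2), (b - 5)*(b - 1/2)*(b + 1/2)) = b - 5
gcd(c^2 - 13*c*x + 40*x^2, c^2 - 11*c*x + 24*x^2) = -c + 8*x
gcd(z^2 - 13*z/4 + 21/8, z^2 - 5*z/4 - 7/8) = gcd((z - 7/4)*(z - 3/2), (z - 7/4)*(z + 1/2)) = z - 7/4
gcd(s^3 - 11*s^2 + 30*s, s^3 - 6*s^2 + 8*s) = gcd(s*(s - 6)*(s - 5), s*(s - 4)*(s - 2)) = s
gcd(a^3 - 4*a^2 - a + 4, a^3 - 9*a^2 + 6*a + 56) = a - 4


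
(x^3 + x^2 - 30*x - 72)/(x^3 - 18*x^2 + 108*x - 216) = (x^2 + 7*x + 12)/(x^2 - 12*x + 36)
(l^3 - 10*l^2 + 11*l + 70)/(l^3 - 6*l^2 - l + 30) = (l - 7)/(l - 3)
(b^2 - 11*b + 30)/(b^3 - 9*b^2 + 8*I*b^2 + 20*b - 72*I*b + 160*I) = (b - 6)/(b^2 + b*(-4 + 8*I) - 32*I)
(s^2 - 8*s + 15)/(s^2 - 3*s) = (s - 5)/s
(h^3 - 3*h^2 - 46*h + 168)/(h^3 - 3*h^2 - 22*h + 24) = (h^2 + 3*h - 28)/(h^2 + 3*h - 4)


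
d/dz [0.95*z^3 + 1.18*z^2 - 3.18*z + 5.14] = 2.85*z^2 + 2.36*z - 3.18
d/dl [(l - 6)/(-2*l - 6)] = -9/(2*(l + 3)^2)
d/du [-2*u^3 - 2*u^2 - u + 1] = -6*u^2 - 4*u - 1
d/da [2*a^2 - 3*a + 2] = 4*a - 3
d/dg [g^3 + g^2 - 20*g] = 3*g^2 + 2*g - 20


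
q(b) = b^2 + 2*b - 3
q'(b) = 2*b + 2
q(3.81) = 19.14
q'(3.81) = 9.62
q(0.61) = -1.41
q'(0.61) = 3.22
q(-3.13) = 0.54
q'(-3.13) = -4.26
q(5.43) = 37.34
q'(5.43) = 12.86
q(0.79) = -0.80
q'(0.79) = 3.58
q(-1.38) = -3.86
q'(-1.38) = -0.76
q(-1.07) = -4.00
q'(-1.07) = -0.14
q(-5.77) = 18.75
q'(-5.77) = -9.54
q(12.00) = 165.00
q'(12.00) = 26.00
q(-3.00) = 0.00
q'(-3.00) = -4.00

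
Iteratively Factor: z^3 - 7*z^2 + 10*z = (z - 2)*(z^2 - 5*z) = z*(z - 2)*(z - 5)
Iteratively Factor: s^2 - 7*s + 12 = (s - 3)*(s - 4)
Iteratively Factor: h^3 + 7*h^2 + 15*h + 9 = (h + 1)*(h^2 + 6*h + 9) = (h + 1)*(h + 3)*(h + 3)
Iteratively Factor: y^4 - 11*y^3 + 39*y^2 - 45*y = (y)*(y^3 - 11*y^2 + 39*y - 45) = y*(y - 3)*(y^2 - 8*y + 15) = y*(y - 3)^2*(y - 5)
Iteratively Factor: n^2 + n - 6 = (n + 3)*(n - 2)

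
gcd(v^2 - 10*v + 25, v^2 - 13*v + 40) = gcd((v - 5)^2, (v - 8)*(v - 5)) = v - 5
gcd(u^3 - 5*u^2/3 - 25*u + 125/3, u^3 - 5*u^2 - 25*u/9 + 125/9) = u^2 - 20*u/3 + 25/3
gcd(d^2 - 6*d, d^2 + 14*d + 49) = 1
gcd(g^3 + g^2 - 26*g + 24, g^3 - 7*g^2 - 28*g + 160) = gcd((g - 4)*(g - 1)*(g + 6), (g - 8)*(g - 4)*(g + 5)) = g - 4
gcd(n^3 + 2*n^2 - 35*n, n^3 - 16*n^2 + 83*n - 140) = n - 5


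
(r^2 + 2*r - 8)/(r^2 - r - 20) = (r - 2)/(r - 5)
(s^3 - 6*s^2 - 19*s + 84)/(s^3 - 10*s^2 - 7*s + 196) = (s - 3)/(s - 7)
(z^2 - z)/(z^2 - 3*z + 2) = z/(z - 2)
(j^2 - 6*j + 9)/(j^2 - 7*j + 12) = (j - 3)/(j - 4)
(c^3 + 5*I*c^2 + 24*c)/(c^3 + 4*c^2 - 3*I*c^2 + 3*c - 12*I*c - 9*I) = c*(c + 8*I)/(c^2 + 4*c + 3)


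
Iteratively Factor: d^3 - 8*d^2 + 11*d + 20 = (d + 1)*(d^2 - 9*d + 20) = (d - 5)*(d + 1)*(d - 4)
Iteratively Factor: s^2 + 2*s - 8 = (s - 2)*(s + 4)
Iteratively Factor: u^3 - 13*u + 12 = (u + 4)*(u^2 - 4*u + 3) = (u - 3)*(u + 4)*(u - 1)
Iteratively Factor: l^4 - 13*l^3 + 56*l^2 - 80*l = (l - 4)*(l^3 - 9*l^2 + 20*l) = l*(l - 4)*(l^2 - 9*l + 20) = l*(l - 5)*(l - 4)*(l - 4)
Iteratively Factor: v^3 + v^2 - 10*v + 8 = (v - 1)*(v^2 + 2*v - 8) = (v - 1)*(v + 4)*(v - 2)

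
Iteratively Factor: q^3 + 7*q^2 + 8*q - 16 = (q + 4)*(q^2 + 3*q - 4) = (q - 1)*(q + 4)*(q + 4)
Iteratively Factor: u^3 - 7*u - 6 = (u + 2)*(u^2 - 2*u - 3) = (u + 1)*(u + 2)*(u - 3)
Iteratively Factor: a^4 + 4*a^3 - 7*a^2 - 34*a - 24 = (a + 1)*(a^3 + 3*a^2 - 10*a - 24) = (a + 1)*(a + 2)*(a^2 + a - 12) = (a + 1)*(a + 2)*(a + 4)*(a - 3)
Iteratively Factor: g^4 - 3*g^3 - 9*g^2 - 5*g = (g - 5)*(g^3 + 2*g^2 + g) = (g - 5)*(g + 1)*(g^2 + g) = (g - 5)*(g + 1)^2*(g)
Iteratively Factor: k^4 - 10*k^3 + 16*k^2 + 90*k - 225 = (k - 5)*(k^3 - 5*k^2 - 9*k + 45) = (k - 5)*(k - 3)*(k^2 - 2*k - 15) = (k - 5)*(k - 3)*(k + 3)*(k - 5)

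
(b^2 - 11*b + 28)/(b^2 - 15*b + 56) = (b - 4)/(b - 8)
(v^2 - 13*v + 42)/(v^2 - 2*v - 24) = (v - 7)/(v + 4)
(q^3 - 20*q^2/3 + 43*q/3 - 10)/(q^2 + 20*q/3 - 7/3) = (3*q^3 - 20*q^2 + 43*q - 30)/(3*q^2 + 20*q - 7)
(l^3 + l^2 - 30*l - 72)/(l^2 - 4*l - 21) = (l^2 - 2*l - 24)/(l - 7)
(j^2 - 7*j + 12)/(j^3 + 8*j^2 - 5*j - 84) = (j - 4)/(j^2 + 11*j + 28)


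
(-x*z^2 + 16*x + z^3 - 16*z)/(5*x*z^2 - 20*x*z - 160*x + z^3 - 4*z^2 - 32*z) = (-x*z + 4*x + z^2 - 4*z)/(5*x*z - 40*x + z^2 - 8*z)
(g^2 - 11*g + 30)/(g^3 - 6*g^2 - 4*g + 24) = (g - 5)/(g^2 - 4)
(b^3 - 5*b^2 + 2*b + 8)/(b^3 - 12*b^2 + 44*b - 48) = (b + 1)/(b - 6)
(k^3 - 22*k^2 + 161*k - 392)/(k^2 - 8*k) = k - 14 + 49/k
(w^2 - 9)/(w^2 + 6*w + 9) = (w - 3)/(w + 3)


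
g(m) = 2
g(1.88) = 2.00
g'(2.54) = 0.00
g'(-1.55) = 0.00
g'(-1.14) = 0.00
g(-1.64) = 2.00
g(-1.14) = 2.00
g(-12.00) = 2.00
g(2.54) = 2.00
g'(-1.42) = 0.00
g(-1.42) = 2.00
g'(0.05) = 0.00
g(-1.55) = 2.00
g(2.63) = 2.00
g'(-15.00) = 0.00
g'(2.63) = 0.00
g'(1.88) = 0.00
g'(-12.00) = 0.00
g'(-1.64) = 0.00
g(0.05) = 2.00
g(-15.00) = 2.00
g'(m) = 0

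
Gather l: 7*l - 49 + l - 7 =8*l - 56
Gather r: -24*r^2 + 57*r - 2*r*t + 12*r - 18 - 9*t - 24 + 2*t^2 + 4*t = -24*r^2 + r*(69 - 2*t) + 2*t^2 - 5*t - 42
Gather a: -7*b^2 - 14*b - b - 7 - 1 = -7*b^2 - 15*b - 8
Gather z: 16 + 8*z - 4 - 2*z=6*z + 12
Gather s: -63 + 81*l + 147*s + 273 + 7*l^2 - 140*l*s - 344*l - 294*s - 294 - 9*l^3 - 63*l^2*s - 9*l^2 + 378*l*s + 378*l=-9*l^3 - 2*l^2 + 115*l + s*(-63*l^2 + 238*l - 147) - 84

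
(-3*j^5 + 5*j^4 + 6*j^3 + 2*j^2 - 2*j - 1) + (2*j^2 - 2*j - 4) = -3*j^5 + 5*j^4 + 6*j^3 + 4*j^2 - 4*j - 5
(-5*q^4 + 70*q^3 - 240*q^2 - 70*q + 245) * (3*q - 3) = -15*q^5 + 225*q^4 - 930*q^3 + 510*q^2 + 945*q - 735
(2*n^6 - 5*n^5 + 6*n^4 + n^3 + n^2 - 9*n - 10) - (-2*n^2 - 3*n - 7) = 2*n^6 - 5*n^5 + 6*n^4 + n^3 + 3*n^2 - 6*n - 3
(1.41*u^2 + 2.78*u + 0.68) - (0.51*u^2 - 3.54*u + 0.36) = 0.9*u^2 + 6.32*u + 0.32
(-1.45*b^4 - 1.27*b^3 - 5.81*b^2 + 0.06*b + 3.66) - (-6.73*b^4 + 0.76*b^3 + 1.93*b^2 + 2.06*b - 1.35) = 5.28*b^4 - 2.03*b^3 - 7.74*b^2 - 2.0*b + 5.01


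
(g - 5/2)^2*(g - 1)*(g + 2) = g^4 - 4*g^3 - 3*g^2/4 + 65*g/4 - 25/2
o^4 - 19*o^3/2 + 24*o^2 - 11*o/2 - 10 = (o - 5)*(o - 4)*(o - 1)*(o + 1/2)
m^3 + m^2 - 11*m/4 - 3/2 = (m - 3/2)*(m + 1/2)*(m + 2)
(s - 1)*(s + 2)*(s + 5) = s^3 + 6*s^2 + 3*s - 10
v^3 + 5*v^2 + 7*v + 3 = (v + 1)^2*(v + 3)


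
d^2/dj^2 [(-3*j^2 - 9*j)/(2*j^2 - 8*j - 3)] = 6*(-28*j^3 - 18*j^2 - 54*j + 63)/(8*j^6 - 96*j^5 + 348*j^4 - 224*j^3 - 522*j^2 - 216*j - 27)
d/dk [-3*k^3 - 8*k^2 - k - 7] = -9*k^2 - 16*k - 1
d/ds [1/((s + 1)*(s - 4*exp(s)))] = (-s + (s + 1)*(4*exp(s) - 1) + 4*exp(s))/((s + 1)^2*(s - 4*exp(s))^2)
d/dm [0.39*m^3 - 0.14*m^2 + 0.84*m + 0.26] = 1.17*m^2 - 0.28*m + 0.84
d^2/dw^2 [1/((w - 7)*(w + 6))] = 2*((w - 7)^2 + (w - 7)*(w + 6) + (w + 6)^2)/((w - 7)^3*(w + 6)^3)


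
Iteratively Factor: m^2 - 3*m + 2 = (m - 2)*(m - 1)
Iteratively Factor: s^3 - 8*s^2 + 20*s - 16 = (s - 2)*(s^2 - 6*s + 8) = (s - 4)*(s - 2)*(s - 2)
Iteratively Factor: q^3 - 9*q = (q - 3)*(q^2 + 3*q) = q*(q - 3)*(q + 3)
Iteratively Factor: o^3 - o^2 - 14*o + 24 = (o + 4)*(o^2 - 5*o + 6) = (o - 2)*(o + 4)*(o - 3)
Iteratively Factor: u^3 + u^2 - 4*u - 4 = (u - 2)*(u^2 + 3*u + 2) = (u - 2)*(u + 2)*(u + 1)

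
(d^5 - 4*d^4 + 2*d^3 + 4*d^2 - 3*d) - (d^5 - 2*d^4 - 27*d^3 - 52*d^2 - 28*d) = -2*d^4 + 29*d^3 + 56*d^2 + 25*d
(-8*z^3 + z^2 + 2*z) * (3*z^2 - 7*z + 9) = -24*z^5 + 59*z^4 - 73*z^3 - 5*z^2 + 18*z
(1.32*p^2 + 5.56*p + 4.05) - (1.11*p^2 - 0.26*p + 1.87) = 0.21*p^2 + 5.82*p + 2.18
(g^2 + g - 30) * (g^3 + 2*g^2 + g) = g^5 + 3*g^4 - 27*g^3 - 59*g^2 - 30*g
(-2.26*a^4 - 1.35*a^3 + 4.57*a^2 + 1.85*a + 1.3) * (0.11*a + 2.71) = -0.2486*a^5 - 6.2731*a^4 - 3.1558*a^3 + 12.5882*a^2 + 5.1565*a + 3.523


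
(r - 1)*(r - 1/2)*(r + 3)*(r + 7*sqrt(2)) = r^4 + 3*r^3/2 + 7*sqrt(2)*r^3 - 4*r^2 + 21*sqrt(2)*r^2/2 - 28*sqrt(2)*r + 3*r/2 + 21*sqrt(2)/2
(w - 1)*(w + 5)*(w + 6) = w^3 + 10*w^2 + 19*w - 30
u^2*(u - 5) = u^3 - 5*u^2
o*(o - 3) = o^2 - 3*o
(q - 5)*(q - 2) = q^2 - 7*q + 10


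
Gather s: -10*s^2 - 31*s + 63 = -10*s^2 - 31*s + 63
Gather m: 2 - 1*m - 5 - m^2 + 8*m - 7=-m^2 + 7*m - 10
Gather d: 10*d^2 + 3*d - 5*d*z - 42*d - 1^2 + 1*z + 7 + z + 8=10*d^2 + d*(-5*z - 39) + 2*z + 14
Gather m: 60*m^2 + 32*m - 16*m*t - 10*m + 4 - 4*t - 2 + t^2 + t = 60*m^2 + m*(22 - 16*t) + t^2 - 3*t + 2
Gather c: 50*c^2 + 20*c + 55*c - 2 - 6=50*c^2 + 75*c - 8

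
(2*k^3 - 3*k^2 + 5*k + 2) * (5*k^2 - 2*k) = 10*k^5 - 19*k^4 + 31*k^3 - 4*k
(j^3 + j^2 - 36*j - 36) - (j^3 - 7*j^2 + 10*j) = 8*j^2 - 46*j - 36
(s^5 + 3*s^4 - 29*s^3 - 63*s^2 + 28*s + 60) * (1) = s^5 + 3*s^4 - 29*s^3 - 63*s^2 + 28*s + 60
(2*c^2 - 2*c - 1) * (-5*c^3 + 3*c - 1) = -10*c^5 + 10*c^4 + 11*c^3 - 8*c^2 - c + 1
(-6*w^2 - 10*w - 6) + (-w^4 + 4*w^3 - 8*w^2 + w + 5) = -w^4 + 4*w^3 - 14*w^2 - 9*w - 1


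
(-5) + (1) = -4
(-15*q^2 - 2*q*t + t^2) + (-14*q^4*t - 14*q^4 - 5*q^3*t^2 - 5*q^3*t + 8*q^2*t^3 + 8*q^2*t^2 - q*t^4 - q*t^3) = -14*q^4*t - 14*q^4 - 5*q^3*t^2 - 5*q^3*t + 8*q^2*t^3 + 8*q^2*t^2 - 15*q^2 - q*t^4 - q*t^3 - 2*q*t + t^2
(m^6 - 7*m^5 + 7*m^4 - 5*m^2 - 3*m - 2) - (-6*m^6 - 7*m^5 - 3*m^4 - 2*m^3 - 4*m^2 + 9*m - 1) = 7*m^6 + 10*m^4 + 2*m^3 - m^2 - 12*m - 1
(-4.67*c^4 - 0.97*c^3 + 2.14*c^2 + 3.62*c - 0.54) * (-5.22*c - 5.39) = 24.3774*c^5 + 30.2347*c^4 - 5.9425*c^3 - 30.431*c^2 - 16.693*c + 2.9106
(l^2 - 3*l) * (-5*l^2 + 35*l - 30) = -5*l^4 + 50*l^3 - 135*l^2 + 90*l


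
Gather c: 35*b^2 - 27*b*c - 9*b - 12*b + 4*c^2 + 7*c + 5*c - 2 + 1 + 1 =35*b^2 - 21*b + 4*c^2 + c*(12 - 27*b)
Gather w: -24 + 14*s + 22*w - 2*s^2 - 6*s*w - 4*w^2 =-2*s^2 + 14*s - 4*w^2 + w*(22 - 6*s) - 24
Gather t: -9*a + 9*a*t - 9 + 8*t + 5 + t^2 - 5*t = -9*a + t^2 + t*(9*a + 3) - 4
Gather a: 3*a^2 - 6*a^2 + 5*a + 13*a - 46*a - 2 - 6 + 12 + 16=-3*a^2 - 28*a + 20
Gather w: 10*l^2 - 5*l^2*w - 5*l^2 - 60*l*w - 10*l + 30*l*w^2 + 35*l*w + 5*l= 5*l^2 + 30*l*w^2 - 5*l + w*(-5*l^2 - 25*l)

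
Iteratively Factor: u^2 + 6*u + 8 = (u + 2)*(u + 4)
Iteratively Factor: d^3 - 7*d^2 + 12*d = (d - 3)*(d^2 - 4*d) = d*(d - 3)*(d - 4)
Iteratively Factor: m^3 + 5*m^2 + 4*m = (m + 4)*(m^2 + m) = (m + 1)*(m + 4)*(m)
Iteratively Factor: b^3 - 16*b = (b)*(b^2 - 16) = b*(b + 4)*(b - 4)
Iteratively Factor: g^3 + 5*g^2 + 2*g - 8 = (g + 4)*(g^2 + g - 2) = (g + 2)*(g + 4)*(g - 1)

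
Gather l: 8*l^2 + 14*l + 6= 8*l^2 + 14*l + 6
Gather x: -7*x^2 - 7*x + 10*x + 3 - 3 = -7*x^2 + 3*x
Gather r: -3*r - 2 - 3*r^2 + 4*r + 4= -3*r^2 + r + 2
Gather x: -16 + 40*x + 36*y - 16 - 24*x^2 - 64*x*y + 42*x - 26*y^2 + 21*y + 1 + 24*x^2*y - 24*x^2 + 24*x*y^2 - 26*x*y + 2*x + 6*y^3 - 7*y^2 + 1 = x^2*(24*y - 48) + x*(24*y^2 - 90*y + 84) + 6*y^3 - 33*y^2 + 57*y - 30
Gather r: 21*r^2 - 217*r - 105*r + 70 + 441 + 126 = 21*r^2 - 322*r + 637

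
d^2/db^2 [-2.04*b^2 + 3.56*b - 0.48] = -4.08000000000000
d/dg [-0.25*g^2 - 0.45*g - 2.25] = -0.5*g - 0.45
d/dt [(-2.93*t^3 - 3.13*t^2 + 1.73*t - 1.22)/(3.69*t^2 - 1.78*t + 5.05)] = (-10.8117*t^4 + 10.4308*t^3 - 45.2018*t^2 - 22.6094*t + 6.5649)/(13.6161*t^4 - 13.1364*t^3 + 40.4374*t^2 - 17.978*t + 25.5025)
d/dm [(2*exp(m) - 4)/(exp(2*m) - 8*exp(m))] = 2*(-exp(2*m) + 4*exp(m) - 16)*exp(-m)/(exp(2*m) - 16*exp(m) + 64)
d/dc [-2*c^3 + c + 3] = 1 - 6*c^2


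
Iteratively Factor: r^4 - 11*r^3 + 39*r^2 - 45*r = (r - 3)*(r^3 - 8*r^2 + 15*r) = (r - 3)^2*(r^2 - 5*r) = r*(r - 3)^2*(r - 5)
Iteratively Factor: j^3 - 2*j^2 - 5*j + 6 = (j - 3)*(j^2 + j - 2) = (j - 3)*(j - 1)*(j + 2)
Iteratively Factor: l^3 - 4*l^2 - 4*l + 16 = (l + 2)*(l^2 - 6*l + 8) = (l - 4)*(l + 2)*(l - 2)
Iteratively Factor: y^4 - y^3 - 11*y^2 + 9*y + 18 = (y - 3)*(y^3 + 2*y^2 - 5*y - 6) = (y - 3)*(y - 2)*(y^2 + 4*y + 3) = (y - 3)*(y - 2)*(y + 3)*(y + 1)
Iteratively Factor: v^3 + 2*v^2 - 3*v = (v - 1)*(v^2 + 3*v) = (v - 1)*(v + 3)*(v)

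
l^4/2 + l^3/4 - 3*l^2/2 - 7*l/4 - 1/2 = (l/2 + 1/2)*(l - 2)*(l + 1/2)*(l + 1)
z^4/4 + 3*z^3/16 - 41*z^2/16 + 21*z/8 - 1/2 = (z/4 + 1)*(z - 2)*(z - 1)*(z - 1/4)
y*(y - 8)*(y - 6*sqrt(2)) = y^3 - 6*sqrt(2)*y^2 - 8*y^2 + 48*sqrt(2)*y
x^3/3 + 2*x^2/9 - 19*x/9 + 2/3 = (x/3 + 1)*(x - 2)*(x - 1/3)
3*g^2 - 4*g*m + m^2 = (-3*g + m)*(-g + m)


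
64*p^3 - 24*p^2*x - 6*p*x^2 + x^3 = (-8*p + x)*(-2*p + x)*(4*p + x)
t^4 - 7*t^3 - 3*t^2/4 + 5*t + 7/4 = (t - 7)*(t - 1)*(t + 1/2)^2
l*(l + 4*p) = l^2 + 4*l*p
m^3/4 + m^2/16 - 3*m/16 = m*(m/4 + 1/4)*(m - 3/4)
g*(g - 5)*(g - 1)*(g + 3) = g^4 - 3*g^3 - 13*g^2 + 15*g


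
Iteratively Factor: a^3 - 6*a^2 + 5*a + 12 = (a - 4)*(a^2 - 2*a - 3) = (a - 4)*(a + 1)*(a - 3)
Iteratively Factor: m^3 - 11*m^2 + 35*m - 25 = (m - 5)*(m^2 - 6*m + 5) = (m - 5)*(m - 1)*(m - 5)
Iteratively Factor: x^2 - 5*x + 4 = (x - 1)*(x - 4)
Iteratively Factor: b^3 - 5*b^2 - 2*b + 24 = (b + 2)*(b^2 - 7*b + 12) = (b - 4)*(b + 2)*(b - 3)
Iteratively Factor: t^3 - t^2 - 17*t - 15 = (t + 1)*(t^2 - 2*t - 15) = (t - 5)*(t + 1)*(t + 3)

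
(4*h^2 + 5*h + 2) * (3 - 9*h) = -36*h^3 - 33*h^2 - 3*h + 6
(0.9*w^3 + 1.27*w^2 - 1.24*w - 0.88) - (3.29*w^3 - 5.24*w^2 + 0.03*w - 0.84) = -2.39*w^3 + 6.51*w^2 - 1.27*w - 0.04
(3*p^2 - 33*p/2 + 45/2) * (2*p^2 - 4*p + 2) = 6*p^4 - 45*p^3 + 117*p^2 - 123*p + 45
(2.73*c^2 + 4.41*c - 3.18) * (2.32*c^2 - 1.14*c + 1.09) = 6.3336*c^4 + 7.119*c^3 - 9.4293*c^2 + 8.4321*c - 3.4662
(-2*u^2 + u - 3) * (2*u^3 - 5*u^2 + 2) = -4*u^5 + 12*u^4 - 11*u^3 + 11*u^2 + 2*u - 6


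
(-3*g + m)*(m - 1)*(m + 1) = -3*g*m^2 + 3*g + m^3 - m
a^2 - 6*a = a*(a - 6)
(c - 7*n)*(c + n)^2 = c^3 - 5*c^2*n - 13*c*n^2 - 7*n^3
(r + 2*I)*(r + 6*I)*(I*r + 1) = I*r^3 - 7*r^2 - 4*I*r - 12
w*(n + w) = n*w + w^2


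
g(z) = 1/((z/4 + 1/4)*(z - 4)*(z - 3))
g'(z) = -1/((z/4 + 1/4)*(z - 4)*(z - 3)^2) - 1/((z/4 + 1/4)*(z - 4)^2*(z - 3)) - 1/(4*(z/4 + 1/4)^2*(z - 4)*(z - 3)) = 4*(-3*z^2 + 12*z - 5)/(z^6 - 12*z^5 + 46*z^4 - 36*z^3 - 119*z^2 + 120*z + 144)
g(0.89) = 0.32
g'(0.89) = 0.09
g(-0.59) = 0.59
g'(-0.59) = -1.15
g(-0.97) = 6.76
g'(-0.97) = -222.19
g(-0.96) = 5.09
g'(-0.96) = -124.97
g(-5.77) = -0.01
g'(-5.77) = -0.00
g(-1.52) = -0.31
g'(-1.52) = -0.72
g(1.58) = 0.45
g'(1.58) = 0.33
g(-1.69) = -0.22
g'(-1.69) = -0.40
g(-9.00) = 0.00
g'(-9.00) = 0.00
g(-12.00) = 0.00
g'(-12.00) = 0.00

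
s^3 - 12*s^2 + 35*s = s*(s - 7)*(s - 5)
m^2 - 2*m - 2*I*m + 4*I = (m - 2)*(m - 2*I)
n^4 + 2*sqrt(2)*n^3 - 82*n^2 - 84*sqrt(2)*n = n*(n - 6*sqrt(2))*(n + sqrt(2))*(n + 7*sqrt(2))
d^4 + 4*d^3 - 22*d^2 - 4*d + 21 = (d - 3)*(d - 1)*(d + 1)*(d + 7)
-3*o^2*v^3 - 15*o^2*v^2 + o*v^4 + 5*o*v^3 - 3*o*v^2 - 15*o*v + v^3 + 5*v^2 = v*(-3*o + v)*(v + 5)*(o*v + 1)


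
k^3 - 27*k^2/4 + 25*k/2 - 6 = (k - 4)*(k - 2)*(k - 3/4)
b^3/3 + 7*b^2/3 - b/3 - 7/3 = (b/3 + 1/3)*(b - 1)*(b + 7)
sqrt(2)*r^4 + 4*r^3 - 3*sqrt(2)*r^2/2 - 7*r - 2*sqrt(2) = (r - sqrt(2))*(r + sqrt(2)/2)*(r + 2*sqrt(2))*(sqrt(2)*r + 1)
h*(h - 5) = h^2 - 5*h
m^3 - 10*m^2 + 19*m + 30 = (m - 6)*(m - 5)*(m + 1)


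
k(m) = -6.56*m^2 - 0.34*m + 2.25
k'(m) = -13.12*m - 0.34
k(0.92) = -3.62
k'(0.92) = -12.41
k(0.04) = 2.23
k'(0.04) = -0.86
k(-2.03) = -24.09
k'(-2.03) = 26.29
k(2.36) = -35.09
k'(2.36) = -31.30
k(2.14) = -28.52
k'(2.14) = -28.42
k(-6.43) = -266.79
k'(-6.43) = 84.02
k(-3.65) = -83.90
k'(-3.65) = 47.55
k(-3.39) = -71.99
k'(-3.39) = 44.14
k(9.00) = -532.17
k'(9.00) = -118.42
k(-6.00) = -231.87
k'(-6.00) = 78.38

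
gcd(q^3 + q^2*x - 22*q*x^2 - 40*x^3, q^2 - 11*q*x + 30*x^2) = -q + 5*x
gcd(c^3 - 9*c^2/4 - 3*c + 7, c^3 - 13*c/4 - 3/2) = c - 2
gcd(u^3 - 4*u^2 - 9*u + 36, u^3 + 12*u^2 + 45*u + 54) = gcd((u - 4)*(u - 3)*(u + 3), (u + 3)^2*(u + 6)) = u + 3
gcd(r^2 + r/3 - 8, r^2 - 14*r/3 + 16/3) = r - 8/3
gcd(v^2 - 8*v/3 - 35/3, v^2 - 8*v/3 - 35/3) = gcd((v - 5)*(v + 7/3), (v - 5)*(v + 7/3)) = v^2 - 8*v/3 - 35/3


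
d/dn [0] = 0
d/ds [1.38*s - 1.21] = 1.38000000000000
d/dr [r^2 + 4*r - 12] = 2*r + 4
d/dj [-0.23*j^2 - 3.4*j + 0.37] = -0.46*j - 3.4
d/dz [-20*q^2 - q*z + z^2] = -q + 2*z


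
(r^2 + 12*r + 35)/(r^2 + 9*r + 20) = (r + 7)/(r + 4)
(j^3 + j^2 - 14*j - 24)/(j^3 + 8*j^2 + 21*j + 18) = (j - 4)/(j + 3)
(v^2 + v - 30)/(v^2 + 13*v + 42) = (v - 5)/(v + 7)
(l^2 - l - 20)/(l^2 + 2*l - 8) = (l - 5)/(l - 2)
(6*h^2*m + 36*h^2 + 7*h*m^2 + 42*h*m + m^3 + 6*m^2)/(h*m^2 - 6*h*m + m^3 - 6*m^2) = (6*h*m + 36*h + m^2 + 6*m)/(m*(m - 6))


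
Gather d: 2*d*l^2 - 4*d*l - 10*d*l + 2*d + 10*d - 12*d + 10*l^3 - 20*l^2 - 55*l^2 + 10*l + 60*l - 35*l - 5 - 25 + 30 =d*(2*l^2 - 14*l) + 10*l^3 - 75*l^2 + 35*l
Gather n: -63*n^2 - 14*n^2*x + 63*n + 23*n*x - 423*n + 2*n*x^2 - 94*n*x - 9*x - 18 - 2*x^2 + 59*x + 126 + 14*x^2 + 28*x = n^2*(-14*x - 63) + n*(2*x^2 - 71*x - 360) + 12*x^2 + 78*x + 108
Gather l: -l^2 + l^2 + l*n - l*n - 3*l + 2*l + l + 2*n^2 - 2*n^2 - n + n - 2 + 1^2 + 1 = 0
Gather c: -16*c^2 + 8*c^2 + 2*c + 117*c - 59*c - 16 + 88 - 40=-8*c^2 + 60*c + 32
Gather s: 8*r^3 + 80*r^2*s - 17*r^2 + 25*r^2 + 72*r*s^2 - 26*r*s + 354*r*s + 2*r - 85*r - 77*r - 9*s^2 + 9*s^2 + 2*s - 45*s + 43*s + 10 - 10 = 8*r^3 + 8*r^2 + 72*r*s^2 - 160*r + s*(80*r^2 + 328*r)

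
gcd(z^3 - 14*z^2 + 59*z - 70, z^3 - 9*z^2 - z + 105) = z^2 - 12*z + 35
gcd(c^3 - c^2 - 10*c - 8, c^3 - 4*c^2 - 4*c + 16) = c^2 - 2*c - 8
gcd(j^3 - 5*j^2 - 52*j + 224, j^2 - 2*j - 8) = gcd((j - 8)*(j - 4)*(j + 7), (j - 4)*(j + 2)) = j - 4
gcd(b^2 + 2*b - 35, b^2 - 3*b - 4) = 1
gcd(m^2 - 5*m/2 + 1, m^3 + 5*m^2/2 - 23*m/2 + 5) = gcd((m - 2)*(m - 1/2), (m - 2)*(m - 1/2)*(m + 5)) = m^2 - 5*m/2 + 1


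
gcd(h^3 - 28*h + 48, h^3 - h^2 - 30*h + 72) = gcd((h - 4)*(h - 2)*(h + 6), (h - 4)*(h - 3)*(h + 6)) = h^2 + 2*h - 24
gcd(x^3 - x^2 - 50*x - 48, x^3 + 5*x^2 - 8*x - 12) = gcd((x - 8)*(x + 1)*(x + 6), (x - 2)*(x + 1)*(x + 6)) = x^2 + 7*x + 6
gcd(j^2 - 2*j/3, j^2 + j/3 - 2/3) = j - 2/3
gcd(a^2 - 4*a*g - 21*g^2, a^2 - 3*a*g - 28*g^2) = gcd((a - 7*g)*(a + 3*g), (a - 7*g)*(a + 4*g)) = a - 7*g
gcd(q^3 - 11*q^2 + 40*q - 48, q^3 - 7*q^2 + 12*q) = q^2 - 7*q + 12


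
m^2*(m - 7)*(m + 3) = m^4 - 4*m^3 - 21*m^2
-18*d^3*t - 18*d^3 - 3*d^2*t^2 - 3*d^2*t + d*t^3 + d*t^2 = (-6*d + t)*(3*d + t)*(d*t + d)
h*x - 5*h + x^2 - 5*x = (h + x)*(x - 5)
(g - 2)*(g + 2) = g^2 - 4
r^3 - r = r*(r - 1)*(r + 1)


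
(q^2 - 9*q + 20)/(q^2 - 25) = (q - 4)/(q + 5)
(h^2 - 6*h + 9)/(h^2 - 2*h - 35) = (-h^2 + 6*h - 9)/(-h^2 + 2*h + 35)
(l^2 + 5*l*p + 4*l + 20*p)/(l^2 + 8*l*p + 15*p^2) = (l + 4)/(l + 3*p)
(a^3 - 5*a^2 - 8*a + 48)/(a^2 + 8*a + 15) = (a^2 - 8*a + 16)/(a + 5)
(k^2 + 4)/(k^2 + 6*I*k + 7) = (k^2 + 4)/(k^2 + 6*I*k + 7)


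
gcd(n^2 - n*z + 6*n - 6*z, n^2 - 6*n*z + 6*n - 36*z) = n + 6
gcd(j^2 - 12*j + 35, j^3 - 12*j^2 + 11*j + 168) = j - 7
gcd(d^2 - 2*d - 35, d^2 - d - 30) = d + 5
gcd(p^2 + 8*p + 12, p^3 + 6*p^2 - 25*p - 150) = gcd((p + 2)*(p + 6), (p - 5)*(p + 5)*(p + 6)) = p + 6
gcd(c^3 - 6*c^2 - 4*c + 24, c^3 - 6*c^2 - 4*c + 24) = c^3 - 6*c^2 - 4*c + 24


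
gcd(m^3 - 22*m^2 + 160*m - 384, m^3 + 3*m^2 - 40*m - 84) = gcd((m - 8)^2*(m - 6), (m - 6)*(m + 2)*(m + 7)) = m - 6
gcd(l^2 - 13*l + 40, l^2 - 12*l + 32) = l - 8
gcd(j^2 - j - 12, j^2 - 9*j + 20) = j - 4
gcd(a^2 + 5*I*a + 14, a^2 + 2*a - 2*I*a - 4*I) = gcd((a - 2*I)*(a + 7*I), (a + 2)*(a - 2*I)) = a - 2*I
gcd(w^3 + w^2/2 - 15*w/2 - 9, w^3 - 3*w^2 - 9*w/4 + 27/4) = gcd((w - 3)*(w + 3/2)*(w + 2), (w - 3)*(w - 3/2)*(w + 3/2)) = w^2 - 3*w/2 - 9/2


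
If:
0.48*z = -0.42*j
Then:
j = -1.14285714285714*z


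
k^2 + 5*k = k*(k + 5)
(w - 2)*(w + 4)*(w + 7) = w^3 + 9*w^2 + 6*w - 56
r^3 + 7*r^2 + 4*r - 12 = (r - 1)*(r + 2)*(r + 6)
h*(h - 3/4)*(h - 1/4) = h^3 - h^2 + 3*h/16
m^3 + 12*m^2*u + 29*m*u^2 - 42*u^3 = (m - u)*(m + 6*u)*(m + 7*u)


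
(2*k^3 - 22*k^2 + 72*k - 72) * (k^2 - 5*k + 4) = 2*k^5 - 32*k^4 + 190*k^3 - 520*k^2 + 648*k - 288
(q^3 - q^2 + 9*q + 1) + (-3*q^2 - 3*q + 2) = q^3 - 4*q^2 + 6*q + 3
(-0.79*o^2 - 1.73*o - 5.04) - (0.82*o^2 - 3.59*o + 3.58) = -1.61*o^2 + 1.86*o - 8.62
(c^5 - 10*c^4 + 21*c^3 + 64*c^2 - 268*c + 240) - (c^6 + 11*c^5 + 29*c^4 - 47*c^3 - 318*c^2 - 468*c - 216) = -c^6 - 10*c^5 - 39*c^4 + 68*c^3 + 382*c^2 + 200*c + 456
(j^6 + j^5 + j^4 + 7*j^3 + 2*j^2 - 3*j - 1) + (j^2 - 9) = j^6 + j^5 + j^4 + 7*j^3 + 3*j^2 - 3*j - 10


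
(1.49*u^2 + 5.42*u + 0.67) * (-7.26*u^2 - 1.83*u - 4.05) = -10.8174*u^4 - 42.0759*u^3 - 20.8173*u^2 - 23.1771*u - 2.7135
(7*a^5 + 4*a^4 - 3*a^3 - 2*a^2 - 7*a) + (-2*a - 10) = 7*a^5 + 4*a^4 - 3*a^3 - 2*a^2 - 9*a - 10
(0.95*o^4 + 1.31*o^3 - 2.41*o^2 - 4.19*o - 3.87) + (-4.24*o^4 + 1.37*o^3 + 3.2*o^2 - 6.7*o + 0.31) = -3.29*o^4 + 2.68*o^3 + 0.79*o^2 - 10.89*o - 3.56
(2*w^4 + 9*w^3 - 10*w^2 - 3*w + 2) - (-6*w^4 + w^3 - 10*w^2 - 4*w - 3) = 8*w^4 + 8*w^3 + w + 5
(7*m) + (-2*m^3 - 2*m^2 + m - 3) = -2*m^3 - 2*m^2 + 8*m - 3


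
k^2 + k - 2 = (k - 1)*(k + 2)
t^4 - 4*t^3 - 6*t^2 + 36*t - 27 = (t - 3)^2*(t - 1)*(t + 3)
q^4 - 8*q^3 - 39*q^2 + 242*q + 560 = (q - 8)*(q - 7)*(q + 2)*(q + 5)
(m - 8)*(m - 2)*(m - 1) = m^3 - 11*m^2 + 26*m - 16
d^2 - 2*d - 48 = (d - 8)*(d + 6)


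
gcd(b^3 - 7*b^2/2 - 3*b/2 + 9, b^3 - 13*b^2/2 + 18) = b^2 - b/2 - 3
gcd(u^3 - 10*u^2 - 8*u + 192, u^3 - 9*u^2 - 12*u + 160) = u^2 - 4*u - 32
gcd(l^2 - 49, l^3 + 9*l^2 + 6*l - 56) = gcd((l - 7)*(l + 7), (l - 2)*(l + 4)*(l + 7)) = l + 7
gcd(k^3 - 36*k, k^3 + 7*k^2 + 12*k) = k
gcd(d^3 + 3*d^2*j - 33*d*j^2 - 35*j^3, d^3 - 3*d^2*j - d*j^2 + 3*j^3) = d + j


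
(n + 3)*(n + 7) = n^2 + 10*n + 21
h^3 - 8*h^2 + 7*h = h*(h - 7)*(h - 1)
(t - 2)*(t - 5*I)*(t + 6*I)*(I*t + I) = I*t^4 - t^3 - I*t^3 + t^2 + 28*I*t^2 + 2*t - 30*I*t - 60*I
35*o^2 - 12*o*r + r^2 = (-7*o + r)*(-5*o + r)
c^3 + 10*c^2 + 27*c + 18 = (c + 1)*(c + 3)*(c + 6)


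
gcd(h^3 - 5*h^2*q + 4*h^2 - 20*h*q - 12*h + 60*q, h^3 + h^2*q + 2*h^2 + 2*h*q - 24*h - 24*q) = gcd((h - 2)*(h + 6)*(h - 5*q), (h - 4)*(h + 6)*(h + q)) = h + 6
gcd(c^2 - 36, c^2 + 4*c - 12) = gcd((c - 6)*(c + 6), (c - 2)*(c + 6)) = c + 6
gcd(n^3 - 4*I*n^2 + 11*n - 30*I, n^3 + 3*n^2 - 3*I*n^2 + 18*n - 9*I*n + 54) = n + 3*I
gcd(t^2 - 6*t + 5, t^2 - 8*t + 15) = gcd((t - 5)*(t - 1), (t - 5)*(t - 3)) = t - 5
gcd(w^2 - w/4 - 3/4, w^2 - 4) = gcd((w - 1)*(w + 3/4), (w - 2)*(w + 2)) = 1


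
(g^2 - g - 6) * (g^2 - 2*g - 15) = g^4 - 3*g^3 - 19*g^2 + 27*g + 90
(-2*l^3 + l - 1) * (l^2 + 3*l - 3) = -2*l^5 - 6*l^4 + 7*l^3 + 2*l^2 - 6*l + 3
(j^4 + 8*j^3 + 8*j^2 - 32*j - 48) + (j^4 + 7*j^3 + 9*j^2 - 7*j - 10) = 2*j^4 + 15*j^3 + 17*j^2 - 39*j - 58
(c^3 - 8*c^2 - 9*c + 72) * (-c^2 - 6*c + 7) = -c^5 + 2*c^4 + 64*c^3 - 74*c^2 - 495*c + 504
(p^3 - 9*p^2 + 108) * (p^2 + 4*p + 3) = p^5 - 5*p^4 - 33*p^3 + 81*p^2 + 432*p + 324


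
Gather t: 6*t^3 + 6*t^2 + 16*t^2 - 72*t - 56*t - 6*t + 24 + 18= 6*t^3 + 22*t^2 - 134*t + 42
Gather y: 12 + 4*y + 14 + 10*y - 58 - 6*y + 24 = 8*y - 8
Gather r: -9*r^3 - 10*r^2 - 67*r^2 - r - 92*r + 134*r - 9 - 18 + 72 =-9*r^3 - 77*r^2 + 41*r + 45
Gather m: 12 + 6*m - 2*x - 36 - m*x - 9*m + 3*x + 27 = m*(-x - 3) + x + 3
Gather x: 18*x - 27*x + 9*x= 0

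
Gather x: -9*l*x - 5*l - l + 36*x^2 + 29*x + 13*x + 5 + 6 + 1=-6*l + 36*x^2 + x*(42 - 9*l) + 12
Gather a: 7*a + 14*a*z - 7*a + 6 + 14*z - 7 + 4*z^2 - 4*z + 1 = 14*a*z + 4*z^2 + 10*z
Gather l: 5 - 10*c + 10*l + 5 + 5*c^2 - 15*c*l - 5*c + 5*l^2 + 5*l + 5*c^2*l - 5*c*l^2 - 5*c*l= 5*c^2 - 15*c + l^2*(5 - 5*c) + l*(5*c^2 - 20*c + 15) + 10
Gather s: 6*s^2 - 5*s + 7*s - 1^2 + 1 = 6*s^2 + 2*s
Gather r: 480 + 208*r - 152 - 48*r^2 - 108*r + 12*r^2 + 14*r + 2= -36*r^2 + 114*r + 330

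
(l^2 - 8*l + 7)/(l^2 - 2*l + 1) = (l - 7)/(l - 1)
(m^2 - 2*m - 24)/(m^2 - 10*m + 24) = (m + 4)/(m - 4)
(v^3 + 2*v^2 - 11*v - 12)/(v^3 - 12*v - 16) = (-v^3 - 2*v^2 + 11*v + 12)/(-v^3 + 12*v + 16)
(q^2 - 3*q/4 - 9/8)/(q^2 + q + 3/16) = 2*(2*q - 3)/(4*q + 1)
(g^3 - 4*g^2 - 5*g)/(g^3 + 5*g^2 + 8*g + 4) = g*(g - 5)/(g^2 + 4*g + 4)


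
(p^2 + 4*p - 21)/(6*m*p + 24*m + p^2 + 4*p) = (p^2 + 4*p - 21)/(6*m*p + 24*m + p^2 + 4*p)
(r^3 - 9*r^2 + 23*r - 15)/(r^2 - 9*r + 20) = (r^2 - 4*r + 3)/(r - 4)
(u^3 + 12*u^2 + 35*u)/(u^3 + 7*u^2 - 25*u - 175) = u/(u - 5)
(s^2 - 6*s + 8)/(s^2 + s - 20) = (s - 2)/(s + 5)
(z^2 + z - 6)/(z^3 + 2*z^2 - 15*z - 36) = (z - 2)/(z^2 - z - 12)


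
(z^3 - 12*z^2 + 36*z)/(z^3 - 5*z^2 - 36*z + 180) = z*(z - 6)/(z^2 + z - 30)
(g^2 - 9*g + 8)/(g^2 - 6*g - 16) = (g - 1)/(g + 2)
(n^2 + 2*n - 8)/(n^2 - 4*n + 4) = (n + 4)/(n - 2)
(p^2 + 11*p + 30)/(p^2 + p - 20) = (p + 6)/(p - 4)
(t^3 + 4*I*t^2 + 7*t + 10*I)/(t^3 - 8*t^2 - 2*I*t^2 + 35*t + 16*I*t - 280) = (t^2 - I*t + 2)/(t^2 - t*(8 + 7*I) + 56*I)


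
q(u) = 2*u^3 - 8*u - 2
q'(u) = 6*u^2 - 8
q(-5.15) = -233.98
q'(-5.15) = 151.14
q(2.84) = 21.09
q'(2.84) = 40.39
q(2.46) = 8.09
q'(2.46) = 28.31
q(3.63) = 64.62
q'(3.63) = 71.06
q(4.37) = 129.95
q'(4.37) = 106.58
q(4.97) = 203.77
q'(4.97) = 140.21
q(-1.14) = 4.16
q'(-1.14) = -0.20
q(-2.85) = -25.50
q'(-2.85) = 40.74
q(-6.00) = -386.00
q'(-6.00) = 208.00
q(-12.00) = -3362.00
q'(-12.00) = 856.00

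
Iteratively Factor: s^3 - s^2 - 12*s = (s - 4)*(s^2 + 3*s) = s*(s - 4)*(s + 3)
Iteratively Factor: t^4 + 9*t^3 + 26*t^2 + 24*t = (t + 4)*(t^3 + 5*t^2 + 6*t) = (t + 3)*(t + 4)*(t^2 + 2*t) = (t + 2)*(t + 3)*(t + 4)*(t)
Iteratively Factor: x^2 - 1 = (x + 1)*(x - 1)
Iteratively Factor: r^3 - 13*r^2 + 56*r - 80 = (r - 5)*(r^2 - 8*r + 16) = (r - 5)*(r - 4)*(r - 4)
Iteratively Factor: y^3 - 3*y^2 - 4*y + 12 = (y - 2)*(y^2 - y - 6) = (y - 3)*(y - 2)*(y + 2)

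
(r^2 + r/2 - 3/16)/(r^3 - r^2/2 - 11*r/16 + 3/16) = 1/(r - 1)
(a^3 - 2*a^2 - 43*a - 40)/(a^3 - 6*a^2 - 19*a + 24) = (a^2 + 6*a + 5)/(a^2 + 2*a - 3)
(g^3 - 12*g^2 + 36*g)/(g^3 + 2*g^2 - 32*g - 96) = g*(g - 6)/(g^2 + 8*g + 16)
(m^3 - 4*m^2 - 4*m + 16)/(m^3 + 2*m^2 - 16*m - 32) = (m - 2)/(m + 4)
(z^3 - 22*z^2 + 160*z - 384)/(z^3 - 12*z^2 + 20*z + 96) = (z - 8)/(z + 2)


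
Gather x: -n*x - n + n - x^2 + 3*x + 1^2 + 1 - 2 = -x^2 + x*(3 - n)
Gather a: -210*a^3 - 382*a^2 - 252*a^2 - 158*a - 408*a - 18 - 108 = -210*a^3 - 634*a^2 - 566*a - 126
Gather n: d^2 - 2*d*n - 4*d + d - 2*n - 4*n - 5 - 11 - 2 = d^2 - 3*d + n*(-2*d - 6) - 18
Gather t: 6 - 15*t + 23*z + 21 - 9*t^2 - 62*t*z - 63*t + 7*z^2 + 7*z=-9*t^2 + t*(-62*z - 78) + 7*z^2 + 30*z + 27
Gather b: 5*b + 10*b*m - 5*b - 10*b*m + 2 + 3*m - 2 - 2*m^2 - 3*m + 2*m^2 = 0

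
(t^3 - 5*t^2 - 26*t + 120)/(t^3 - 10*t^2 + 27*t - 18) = (t^2 + t - 20)/(t^2 - 4*t + 3)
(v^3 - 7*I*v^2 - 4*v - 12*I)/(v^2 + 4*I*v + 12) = (v^2 - 5*I*v + 6)/(v + 6*I)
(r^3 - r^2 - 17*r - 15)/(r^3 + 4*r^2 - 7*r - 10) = (r^2 - 2*r - 15)/(r^2 + 3*r - 10)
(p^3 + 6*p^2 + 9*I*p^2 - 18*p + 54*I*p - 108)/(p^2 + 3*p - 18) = (p^2 + 9*I*p - 18)/(p - 3)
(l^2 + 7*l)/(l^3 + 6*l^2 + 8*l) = (l + 7)/(l^2 + 6*l + 8)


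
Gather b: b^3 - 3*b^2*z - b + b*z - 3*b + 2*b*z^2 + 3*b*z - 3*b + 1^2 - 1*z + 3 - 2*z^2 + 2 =b^3 - 3*b^2*z + b*(2*z^2 + 4*z - 7) - 2*z^2 - z + 6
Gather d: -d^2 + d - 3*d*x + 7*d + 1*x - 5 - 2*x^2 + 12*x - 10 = -d^2 + d*(8 - 3*x) - 2*x^2 + 13*x - 15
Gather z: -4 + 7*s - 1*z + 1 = 7*s - z - 3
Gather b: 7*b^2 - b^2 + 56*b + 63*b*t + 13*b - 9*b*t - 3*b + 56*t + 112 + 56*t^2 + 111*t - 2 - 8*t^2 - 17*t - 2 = 6*b^2 + b*(54*t + 66) + 48*t^2 + 150*t + 108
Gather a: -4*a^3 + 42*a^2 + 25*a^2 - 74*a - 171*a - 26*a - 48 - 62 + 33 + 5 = -4*a^3 + 67*a^2 - 271*a - 72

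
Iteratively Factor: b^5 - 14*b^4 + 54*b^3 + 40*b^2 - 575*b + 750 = (b - 5)*(b^4 - 9*b^3 + 9*b^2 + 85*b - 150) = (b - 5)^2*(b^3 - 4*b^2 - 11*b + 30) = (b - 5)^2*(b - 2)*(b^2 - 2*b - 15) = (b - 5)^3*(b - 2)*(b + 3)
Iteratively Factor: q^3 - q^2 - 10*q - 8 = (q + 2)*(q^2 - 3*q - 4) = (q + 1)*(q + 2)*(q - 4)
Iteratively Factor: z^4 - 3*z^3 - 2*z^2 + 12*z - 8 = (z + 2)*(z^3 - 5*z^2 + 8*z - 4) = (z - 2)*(z + 2)*(z^2 - 3*z + 2) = (z - 2)^2*(z + 2)*(z - 1)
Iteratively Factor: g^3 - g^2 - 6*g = (g - 3)*(g^2 + 2*g) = (g - 3)*(g + 2)*(g)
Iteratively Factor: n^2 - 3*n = (n - 3)*(n)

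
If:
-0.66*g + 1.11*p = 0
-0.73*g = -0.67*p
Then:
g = 0.00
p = 0.00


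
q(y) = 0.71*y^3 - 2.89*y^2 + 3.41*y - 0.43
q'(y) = 2.13*y^2 - 5.78*y + 3.41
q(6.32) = 84.92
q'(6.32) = 51.96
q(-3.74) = -90.75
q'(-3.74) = 54.82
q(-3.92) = -100.97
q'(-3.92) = 58.80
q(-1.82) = -20.49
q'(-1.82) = 20.99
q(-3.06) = -58.27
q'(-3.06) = 41.04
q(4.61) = 23.43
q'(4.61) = 22.03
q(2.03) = 0.52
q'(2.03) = 0.45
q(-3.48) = -77.22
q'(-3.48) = 49.32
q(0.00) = -0.43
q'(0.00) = 3.41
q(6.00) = 69.35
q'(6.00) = 45.41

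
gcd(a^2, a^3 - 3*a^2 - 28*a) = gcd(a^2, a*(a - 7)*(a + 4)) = a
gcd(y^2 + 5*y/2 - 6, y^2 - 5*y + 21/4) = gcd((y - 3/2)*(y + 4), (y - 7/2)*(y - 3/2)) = y - 3/2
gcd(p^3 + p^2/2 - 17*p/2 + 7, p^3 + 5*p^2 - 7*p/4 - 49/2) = p^2 + 3*p/2 - 7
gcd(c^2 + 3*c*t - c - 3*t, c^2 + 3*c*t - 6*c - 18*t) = c + 3*t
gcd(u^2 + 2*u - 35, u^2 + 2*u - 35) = u^2 + 2*u - 35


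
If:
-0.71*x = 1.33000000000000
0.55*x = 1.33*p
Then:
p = -0.77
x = -1.87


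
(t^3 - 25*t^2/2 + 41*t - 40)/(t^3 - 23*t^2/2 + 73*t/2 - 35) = (t - 8)/(t - 7)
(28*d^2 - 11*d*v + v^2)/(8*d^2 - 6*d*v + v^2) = (-7*d + v)/(-2*d + v)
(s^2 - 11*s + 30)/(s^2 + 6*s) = (s^2 - 11*s + 30)/(s*(s + 6))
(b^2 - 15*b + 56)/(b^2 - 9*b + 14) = (b - 8)/(b - 2)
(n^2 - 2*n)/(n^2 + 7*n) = (n - 2)/(n + 7)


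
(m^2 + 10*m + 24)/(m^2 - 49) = (m^2 + 10*m + 24)/(m^2 - 49)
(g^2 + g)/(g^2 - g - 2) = g/(g - 2)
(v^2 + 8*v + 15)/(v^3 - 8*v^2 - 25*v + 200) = (v + 3)/(v^2 - 13*v + 40)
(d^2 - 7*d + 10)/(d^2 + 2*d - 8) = (d - 5)/(d + 4)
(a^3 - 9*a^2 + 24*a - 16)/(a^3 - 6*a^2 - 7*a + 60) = (a^2 - 5*a + 4)/(a^2 - 2*a - 15)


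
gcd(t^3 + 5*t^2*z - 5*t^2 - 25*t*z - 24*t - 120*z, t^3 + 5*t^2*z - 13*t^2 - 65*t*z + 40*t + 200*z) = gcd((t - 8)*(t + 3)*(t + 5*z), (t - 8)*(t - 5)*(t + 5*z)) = t^2 + 5*t*z - 8*t - 40*z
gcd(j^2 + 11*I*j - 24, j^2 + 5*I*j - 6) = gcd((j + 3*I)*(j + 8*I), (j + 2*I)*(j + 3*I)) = j + 3*I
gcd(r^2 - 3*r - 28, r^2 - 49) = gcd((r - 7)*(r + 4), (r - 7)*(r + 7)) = r - 7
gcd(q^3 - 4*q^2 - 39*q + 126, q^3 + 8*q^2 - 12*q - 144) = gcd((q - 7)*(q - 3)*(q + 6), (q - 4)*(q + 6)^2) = q + 6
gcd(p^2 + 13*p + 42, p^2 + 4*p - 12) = p + 6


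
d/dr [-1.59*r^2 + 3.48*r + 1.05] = 3.48 - 3.18*r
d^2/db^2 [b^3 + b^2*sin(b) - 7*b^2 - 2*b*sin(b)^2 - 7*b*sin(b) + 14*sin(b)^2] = -b^2*sin(b) + 7*b*sin(b) + 4*b*cos(b) - 4*b*cos(2*b) + 6*b + 2*sin(b) - 4*sin(2*b) - 14*cos(b) + 28*cos(2*b) - 14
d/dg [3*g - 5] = 3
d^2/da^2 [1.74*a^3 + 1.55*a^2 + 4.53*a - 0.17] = 10.44*a + 3.1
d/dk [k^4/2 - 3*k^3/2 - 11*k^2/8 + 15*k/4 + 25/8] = 2*k^3 - 9*k^2/2 - 11*k/4 + 15/4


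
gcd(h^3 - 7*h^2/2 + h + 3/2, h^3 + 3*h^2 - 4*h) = h - 1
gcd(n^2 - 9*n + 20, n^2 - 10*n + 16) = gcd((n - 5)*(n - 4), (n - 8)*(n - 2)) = 1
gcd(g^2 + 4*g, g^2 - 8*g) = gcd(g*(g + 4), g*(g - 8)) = g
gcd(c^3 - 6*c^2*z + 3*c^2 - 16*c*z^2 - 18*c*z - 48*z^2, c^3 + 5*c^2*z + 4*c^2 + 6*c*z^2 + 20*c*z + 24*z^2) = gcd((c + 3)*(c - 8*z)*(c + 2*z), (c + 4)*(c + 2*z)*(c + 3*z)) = c + 2*z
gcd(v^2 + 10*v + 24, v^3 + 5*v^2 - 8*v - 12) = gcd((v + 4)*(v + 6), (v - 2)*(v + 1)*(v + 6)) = v + 6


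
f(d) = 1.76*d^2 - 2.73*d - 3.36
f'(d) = 3.52*d - 2.73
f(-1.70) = 6.37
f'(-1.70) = -8.71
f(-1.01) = 1.19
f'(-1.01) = -6.29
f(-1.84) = 7.62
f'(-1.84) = -9.21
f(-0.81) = 0.01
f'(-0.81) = -5.58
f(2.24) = -0.64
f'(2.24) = 5.15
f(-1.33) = 3.38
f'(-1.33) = -7.41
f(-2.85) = 18.72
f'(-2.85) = -12.76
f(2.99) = 4.21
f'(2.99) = 7.79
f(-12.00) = 282.84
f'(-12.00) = -44.97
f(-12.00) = 282.84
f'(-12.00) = -44.97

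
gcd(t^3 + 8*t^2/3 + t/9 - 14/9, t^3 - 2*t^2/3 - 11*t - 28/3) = t^2 + 10*t/3 + 7/3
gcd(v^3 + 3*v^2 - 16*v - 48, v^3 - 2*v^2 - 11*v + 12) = v^2 - v - 12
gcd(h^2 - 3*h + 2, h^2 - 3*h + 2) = h^2 - 3*h + 2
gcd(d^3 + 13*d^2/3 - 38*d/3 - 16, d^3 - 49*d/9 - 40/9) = d^2 - 5*d/3 - 8/3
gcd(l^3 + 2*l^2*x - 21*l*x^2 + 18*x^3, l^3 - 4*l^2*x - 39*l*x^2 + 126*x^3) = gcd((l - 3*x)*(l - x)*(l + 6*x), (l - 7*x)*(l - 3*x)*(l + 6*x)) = -l^2 - 3*l*x + 18*x^2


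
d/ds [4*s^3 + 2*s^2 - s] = 12*s^2 + 4*s - 1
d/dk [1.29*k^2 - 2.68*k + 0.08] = 2.58*k - 2.68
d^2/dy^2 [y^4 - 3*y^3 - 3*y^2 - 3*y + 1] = 12*y^2 - 18*y - 6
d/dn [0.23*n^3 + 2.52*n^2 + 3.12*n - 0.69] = 0.69*n^2 + 5.04*n + 3.12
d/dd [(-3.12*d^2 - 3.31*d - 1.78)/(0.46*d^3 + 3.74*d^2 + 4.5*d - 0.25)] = (1.4352*d^4 + 3.0452*d^3 + 0.7958*d^2 + 14.8744*d + 8.8375)/(0.2116*d^6 + 3.4408*d^5 + 18.1276*d^4 + 33.43*d^3 + 18.38*d^2 - 2.25*d + 0.0625)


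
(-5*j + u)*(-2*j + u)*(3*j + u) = 30*j^3 - 11*j^2*u - 4*j*u^2 + u^3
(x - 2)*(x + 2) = x^2 - 4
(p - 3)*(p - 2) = p^2 - 5*p + 6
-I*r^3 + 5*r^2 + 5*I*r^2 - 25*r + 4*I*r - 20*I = (r - 5)*(r + 4*I)*(-I*r + 1)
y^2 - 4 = (y - 2)*(y + 2)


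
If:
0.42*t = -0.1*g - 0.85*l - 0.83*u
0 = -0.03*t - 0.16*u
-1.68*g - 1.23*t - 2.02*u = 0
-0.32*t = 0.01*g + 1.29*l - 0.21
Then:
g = 11.32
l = 5.62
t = -22.35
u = 4.19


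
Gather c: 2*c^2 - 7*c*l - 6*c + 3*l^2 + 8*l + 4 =2*c^2 + c*(-7*l - 6) + 3*l^2 + 8*l + 4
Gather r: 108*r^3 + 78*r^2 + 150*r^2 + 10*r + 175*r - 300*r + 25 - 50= 108*r^3 + 228*r^2 - 115*r - 25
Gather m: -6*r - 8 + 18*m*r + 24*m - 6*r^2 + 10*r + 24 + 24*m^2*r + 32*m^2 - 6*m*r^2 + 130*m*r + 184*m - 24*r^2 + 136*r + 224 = m^2*(24*r + 32) + m*(-6*r^2 + 148*r + 208) - 30*r^2 + 140*r + 240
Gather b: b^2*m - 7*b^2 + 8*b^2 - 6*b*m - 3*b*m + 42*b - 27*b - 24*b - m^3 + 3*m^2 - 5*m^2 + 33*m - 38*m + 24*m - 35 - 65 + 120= b^2*(m + 1) + b*(-9*m - 9) - m^3 - 2*m^2 + 19*m + 20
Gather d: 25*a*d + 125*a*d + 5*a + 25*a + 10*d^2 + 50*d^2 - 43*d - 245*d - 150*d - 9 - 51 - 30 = 30*a + 60*d^2 + d*(150*a - 438) - 90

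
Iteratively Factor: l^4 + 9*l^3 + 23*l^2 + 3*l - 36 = (l + 3)*(l^3 + 6*l^2 + 5*l - 12) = (l - 1)*(l + 3)*(l^2 + 7*l + 12) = (l - 1)*(l + 3)^2*(l + 4)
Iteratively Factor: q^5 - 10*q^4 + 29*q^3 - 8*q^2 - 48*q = (q - 4)*(q^4 - 6*q^3 + 5*q^2 + 12*q) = (q - 4)*(q + 1)*(q^3 - 7*q^2 + 12*q) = (q - 4)*(q - 3)*(q + 1)*(q^2 - 4*q) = (q - 4)^2*(q - 3)*(q + 1)*(q)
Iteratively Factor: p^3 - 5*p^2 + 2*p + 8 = (p - 2)*(p^2 - 3*p - 4) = (p - 2)*(p + 1)*(p - 4)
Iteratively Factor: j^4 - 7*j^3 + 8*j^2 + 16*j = (j)*(j^3 - 7*j^2 + 8*j + 16) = j*(j + 1)*(j^2 - 8*j + 16) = j*(j - 4)*(j + 1)*(j - 4)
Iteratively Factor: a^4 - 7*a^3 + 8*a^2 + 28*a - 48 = (a - 2)*(a^3 - 5*a^2 - 2*a + 24) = (a - 3)*(a - 2)*(a^2 - 2*a - 8) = (a - 3)*(a - 2)*(a + 2)*(a - 4)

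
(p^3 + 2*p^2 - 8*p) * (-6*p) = -6*p^4 - 12*p^3 + 48*p^2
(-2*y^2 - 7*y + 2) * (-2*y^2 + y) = 4*y^4 + 12*y^3 - 11*y^2 + 2*y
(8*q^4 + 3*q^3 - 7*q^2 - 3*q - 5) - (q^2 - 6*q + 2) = 8*q^4 + 3*q^3 - 8*q^2 + 3*q - 7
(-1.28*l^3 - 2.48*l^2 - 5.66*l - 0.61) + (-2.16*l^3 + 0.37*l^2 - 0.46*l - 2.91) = -3.44*l^3 - 2.11*l^2 - 6.12*l - 3.52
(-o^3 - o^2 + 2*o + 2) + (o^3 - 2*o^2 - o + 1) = -3*o^2 + o + 3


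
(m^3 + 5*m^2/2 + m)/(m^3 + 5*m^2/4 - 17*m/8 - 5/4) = 4*m/(4*m - 5)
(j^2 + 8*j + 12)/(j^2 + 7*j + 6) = (j + 2)/(j + 1)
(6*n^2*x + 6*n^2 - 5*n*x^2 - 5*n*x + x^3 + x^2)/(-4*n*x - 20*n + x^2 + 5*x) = (-6*n^2*x - 6*n^2 + 5*n*x^2 + 5*n*x - x^3 - x^2)/(4*n*x + 20*n - x^2 - 5*x)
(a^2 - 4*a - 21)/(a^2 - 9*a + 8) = (a^2 - 4*a - 21)/(a^2 - 9*a + 8)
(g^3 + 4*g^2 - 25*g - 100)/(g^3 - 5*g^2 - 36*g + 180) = (g^2 + 9*g + 20)/(g^2 - 36)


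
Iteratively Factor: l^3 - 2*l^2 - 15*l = (l)*(l^2 - 2*l - 15) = l*(l - 5)*(l + 3)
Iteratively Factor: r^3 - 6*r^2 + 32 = (r - 4)*(r^2 - 2*r - 8) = (r - 4)*(r + 2)*(r - 4)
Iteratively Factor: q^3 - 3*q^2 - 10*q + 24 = (q - 4)*(q^2 + q - 6) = (q - 4)*(q - 2)*(q + 3)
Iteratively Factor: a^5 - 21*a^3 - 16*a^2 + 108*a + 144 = (a - 4)*(a^4 + 4*a^3 - 5*a^2 - 36*a - 36) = (a - 4)*(a + 2)*(a^3 + 2*a^2 - 9*a - 18) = (a - 4)*(a + 2)*(a + 3)*(a^2 - a - 6) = (a - 4)*(a + 2)^2*(a + 3)*(a - 3)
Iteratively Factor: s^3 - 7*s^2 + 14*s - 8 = (s - 4)*(s^2 - 3*s + 2) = (s - 4)*(s - 1)*(s - 2)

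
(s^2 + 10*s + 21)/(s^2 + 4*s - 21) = (s + 3)/(s - 3)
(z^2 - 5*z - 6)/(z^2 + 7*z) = (z^2 - 5*z - 6)/(z*(z + 7))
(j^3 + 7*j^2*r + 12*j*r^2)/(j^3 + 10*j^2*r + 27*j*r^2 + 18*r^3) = j*(j + 4*r)/(j^2 + 7*j*r + 6*r^2)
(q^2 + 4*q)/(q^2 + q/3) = 3*(q + 4)/(3*q + 1)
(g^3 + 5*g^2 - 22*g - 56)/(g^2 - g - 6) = (g^2 + 3*g - 28)/(g - 3)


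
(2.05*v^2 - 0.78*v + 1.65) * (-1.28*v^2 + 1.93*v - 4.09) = -2.624*v^4 + 4.9549*v^3 - 12.0019*v^2 + 6.3747*v - 6.7485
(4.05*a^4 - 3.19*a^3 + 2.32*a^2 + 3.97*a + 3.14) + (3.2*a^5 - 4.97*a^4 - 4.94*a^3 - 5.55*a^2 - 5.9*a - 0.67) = 3.2*a^5 - 0.92*a^4 - 8.13*a^3 - 3.23*a^2 - 1.93*a + 2.47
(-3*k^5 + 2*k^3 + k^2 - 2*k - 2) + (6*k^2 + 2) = -3*k^5 + 2*k^3 + 7*k^2 - 2*k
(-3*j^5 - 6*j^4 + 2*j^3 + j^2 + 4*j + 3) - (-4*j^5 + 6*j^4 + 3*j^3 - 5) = j^5 - 12*j^4 - j^3 + j^2 + 4*j + 8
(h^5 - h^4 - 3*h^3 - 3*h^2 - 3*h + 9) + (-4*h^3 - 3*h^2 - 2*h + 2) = h^5 - h^4 - 7*h^3 - 6*h^2 - 5*h + 11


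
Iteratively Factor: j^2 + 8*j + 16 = (j + 4)*(j + 4)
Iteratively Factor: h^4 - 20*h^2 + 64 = (h - 2)*(h^3 + 2*h^2 - 16*h - 32) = (h - 4)*(h - 2)*(h^2 + 6*h + 8) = (h - 4)*(h - 2)*(h + 2)*(h + 4)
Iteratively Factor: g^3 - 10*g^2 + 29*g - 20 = (g - 5)*(g^2 - 5*g + 4) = (g - 5)*(g - 4)*(g - 1)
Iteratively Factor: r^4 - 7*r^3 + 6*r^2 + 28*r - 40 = (r + 2)*(r^3 - 9*r^2 + 24*r - 20) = (r - 5)*(r + 2)*(r^2 - 4*r + 4) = (r - 5)*(r - 2)*(r + 2)*(r - 2)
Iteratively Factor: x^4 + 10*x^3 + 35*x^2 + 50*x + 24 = (x + 3)*(x^3 + 7*x^2 + 14*x + 8) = (x + 3)*(x + 4)*(x^2 + 3*x + 2) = (x + 2)*(x + 3)*(x + 4)*(x + 1)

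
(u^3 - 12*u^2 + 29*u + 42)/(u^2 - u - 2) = (u^2 - 13*u + 42)/(u - 2)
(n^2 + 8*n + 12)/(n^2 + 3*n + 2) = (n + 6)/(n + 1)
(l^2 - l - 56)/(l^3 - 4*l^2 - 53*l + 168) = 1/(l - 3)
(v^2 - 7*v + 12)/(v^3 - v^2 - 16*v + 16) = (v - 3)/(v^2 + 3*v - 4)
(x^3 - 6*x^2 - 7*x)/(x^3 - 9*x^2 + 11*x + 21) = x/(x - 3)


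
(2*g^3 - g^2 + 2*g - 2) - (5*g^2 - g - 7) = 2*g^3 - 6*g^2 + 3*g + 5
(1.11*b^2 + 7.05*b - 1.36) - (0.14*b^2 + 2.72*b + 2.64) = 0.97*b^2 + 4.33*b - 4.0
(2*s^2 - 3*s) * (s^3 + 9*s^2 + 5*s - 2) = 2*s^5 + 15*s^4 - 17*s^3 - 19*s^2 + 6*s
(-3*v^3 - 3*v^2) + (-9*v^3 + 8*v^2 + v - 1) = -12*v^3 + 5*v^2 + v - 1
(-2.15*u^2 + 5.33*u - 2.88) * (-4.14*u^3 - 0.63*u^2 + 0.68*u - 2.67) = 8.901*u^5 - 20.7117*u^4 + 7.1033*u^3 + 11.1793*u^2 - 16.1895*u + 7.6896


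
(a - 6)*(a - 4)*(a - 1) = a^3 - 11*a^2 + 34*a - 24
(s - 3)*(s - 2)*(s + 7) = s^3 + 2*s^2 - 29*s + 42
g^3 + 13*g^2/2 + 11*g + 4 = (g + 1/2)*(g + 2)*(g + 4)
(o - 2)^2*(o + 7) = o^3 + 3*o^2 - 24*o + 28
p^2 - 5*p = p*(p - 5)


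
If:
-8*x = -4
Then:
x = 1/2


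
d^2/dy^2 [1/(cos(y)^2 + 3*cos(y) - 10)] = (-4*sin(y)^4 + 51*sin(y)^2 - 75*cos(y)/4 - 9*cos(3*y)/4 - 9)/((cos(y) - 2)^3*(cos(y) + 5)^3)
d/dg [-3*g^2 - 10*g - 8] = -6*g - 10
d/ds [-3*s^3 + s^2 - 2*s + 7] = -9*s^2 + 2*s - 2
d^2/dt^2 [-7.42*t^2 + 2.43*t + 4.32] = -14.8400000000000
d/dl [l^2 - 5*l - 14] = 2*l - 5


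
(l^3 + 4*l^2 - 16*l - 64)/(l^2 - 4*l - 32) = (l^2 - 16)/(l - 8)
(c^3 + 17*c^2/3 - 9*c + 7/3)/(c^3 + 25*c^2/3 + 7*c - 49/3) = (3*c - 1)/(3*c + 7)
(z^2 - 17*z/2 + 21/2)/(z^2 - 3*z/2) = (z - 7)/z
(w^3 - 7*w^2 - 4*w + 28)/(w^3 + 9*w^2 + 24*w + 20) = (w^2 - 9*w + 14)/(w^2 + 7*w + 10)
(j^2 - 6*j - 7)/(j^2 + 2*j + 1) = (j - 7)/(j + 1)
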